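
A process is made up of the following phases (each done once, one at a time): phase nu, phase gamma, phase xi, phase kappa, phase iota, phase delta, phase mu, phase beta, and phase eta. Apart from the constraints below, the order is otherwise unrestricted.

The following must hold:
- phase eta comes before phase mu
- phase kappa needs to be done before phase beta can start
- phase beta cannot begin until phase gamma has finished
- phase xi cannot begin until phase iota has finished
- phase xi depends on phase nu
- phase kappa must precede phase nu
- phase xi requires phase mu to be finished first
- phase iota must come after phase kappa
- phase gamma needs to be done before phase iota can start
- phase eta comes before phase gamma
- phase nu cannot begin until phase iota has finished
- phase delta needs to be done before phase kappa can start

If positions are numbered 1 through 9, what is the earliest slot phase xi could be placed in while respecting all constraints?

The phases that are forced before phase xi, directly or transitively, are phase nu, phase gamma, phase kappa, phase iota, phase delta, phase mu, phase eta. That's 7 phases.
So at minimum 7 phases come before phase xi, putting phase xi no earlier than position 8. That position is achievable by scheduling exactly those predecessors first.

8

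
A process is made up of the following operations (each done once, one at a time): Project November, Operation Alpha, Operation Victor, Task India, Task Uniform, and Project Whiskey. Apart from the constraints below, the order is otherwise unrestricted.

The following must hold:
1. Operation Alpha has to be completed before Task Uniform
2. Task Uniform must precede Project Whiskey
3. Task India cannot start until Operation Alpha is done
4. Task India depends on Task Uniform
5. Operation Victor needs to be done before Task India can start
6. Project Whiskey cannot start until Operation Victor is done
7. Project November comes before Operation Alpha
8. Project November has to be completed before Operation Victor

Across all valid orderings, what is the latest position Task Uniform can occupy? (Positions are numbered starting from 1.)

4

Every operation that must follow Task Uniform has to come after it. Tracing all chains starting from Task Uniform, those operations are: Task India, Project Whiskey — 2 in total.
With 2 mandatory successors out of 6 operations total, the latest slot for Task Uniform is 6−2 = 4, and it's reachable by doing all non-successors before Task Uniform.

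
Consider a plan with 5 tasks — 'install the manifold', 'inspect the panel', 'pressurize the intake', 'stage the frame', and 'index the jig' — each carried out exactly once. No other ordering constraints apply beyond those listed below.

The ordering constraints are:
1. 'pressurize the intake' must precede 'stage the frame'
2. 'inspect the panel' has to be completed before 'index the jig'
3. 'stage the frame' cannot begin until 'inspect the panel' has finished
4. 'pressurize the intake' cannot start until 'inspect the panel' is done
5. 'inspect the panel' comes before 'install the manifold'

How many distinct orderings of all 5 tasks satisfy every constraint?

12

'inspect the panel' is the only task with nothing required before it, so every ordering starts there.
Systematically extending each partial ordering one task at a time and counting, there are 12 complete orderings.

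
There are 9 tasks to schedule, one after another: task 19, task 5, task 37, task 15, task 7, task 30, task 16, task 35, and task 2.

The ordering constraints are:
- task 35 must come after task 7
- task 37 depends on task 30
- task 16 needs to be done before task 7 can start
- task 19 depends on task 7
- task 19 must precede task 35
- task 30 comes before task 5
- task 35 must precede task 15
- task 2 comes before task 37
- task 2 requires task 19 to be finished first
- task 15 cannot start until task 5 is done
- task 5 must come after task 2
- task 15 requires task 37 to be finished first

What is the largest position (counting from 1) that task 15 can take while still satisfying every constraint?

9

No constraint forces any task after task 15, so it can be placed last, in position 9.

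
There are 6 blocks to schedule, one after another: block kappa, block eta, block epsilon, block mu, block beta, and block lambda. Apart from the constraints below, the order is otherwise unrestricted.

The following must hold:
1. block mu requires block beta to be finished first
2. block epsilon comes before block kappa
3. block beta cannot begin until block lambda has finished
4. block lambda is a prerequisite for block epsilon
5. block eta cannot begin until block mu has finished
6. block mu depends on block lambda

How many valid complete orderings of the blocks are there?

Block lambda is the only block with nothing required before it, so every ordering starts there.
Systematically extending each partial ordering one block at a time and counting, there are 10 complete orderings.

10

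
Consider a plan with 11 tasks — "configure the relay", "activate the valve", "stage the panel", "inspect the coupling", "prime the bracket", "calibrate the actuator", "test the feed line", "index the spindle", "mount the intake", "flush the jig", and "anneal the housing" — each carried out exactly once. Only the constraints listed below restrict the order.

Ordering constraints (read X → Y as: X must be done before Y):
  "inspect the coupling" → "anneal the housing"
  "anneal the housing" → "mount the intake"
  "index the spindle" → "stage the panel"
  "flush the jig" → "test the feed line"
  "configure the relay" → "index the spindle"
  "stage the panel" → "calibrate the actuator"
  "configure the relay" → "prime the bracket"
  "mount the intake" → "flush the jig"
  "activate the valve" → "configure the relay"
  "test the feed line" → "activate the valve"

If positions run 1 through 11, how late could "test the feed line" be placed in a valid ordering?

Every task that must follow "test the feed line" has to come after it. Tracing all chains starting from "test the feed line", those tasks are: "configure the relay", "activate the valve", "stage the panel", "prime the bracket", "calibrate the actuator", "index the spindle" — 6 in total.
So at least 6 tasks follow "test the feed line", putting "test the feed line" no later than position 5. That position is achievable by scheduling everything else first.

5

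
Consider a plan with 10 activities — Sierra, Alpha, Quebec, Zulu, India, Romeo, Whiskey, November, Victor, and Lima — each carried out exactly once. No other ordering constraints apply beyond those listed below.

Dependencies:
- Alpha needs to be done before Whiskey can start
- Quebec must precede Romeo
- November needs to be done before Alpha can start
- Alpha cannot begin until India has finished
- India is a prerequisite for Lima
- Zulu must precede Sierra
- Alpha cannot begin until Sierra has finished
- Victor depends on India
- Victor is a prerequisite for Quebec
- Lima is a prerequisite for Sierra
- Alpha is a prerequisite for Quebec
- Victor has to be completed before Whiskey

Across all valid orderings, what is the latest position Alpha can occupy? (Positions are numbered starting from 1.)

Every activity that must follow Alpha has to come after it. Tracing all chains starting from Alpha, those activities are: Quebec, Romeo, Whiskey — 3 in total.
So at least 3 activities follow Alpha, putting Alpha no later than position 7. That position is achievable by scheduling everything else first.

7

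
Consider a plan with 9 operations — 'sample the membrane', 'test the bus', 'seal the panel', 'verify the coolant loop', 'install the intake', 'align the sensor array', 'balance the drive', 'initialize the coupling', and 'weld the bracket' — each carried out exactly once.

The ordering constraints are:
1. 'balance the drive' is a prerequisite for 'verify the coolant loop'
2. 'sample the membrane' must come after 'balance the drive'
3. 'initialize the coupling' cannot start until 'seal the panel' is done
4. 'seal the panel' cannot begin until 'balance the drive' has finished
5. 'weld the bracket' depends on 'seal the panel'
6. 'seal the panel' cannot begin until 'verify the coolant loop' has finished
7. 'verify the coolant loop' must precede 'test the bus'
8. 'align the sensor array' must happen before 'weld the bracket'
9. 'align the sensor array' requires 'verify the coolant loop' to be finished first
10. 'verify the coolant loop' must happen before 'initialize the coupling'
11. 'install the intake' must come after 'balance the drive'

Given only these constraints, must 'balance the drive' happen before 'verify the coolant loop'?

Tracing the constraints gives a chain: 'balance the drive' → 'verify the coolant loop'.
That forces 'balance the drive' before 'verify the coolant loop' in every valid schedule.

Yes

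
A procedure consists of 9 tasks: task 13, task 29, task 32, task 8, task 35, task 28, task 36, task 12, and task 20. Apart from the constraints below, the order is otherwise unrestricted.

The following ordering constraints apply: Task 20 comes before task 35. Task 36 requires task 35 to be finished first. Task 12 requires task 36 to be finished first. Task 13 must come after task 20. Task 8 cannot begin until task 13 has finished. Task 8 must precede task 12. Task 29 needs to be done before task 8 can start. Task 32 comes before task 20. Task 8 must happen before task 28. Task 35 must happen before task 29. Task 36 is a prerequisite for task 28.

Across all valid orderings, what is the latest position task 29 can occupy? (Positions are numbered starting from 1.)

6

The tasks that are forced after task 29, directly or by a chain of constraints, are task 8, task 28, task 12. That's 3 tasks.
So at least 3 tasks follow task 29, putting task 29 no later than position 6. That position is achievable by scheduling everything else first.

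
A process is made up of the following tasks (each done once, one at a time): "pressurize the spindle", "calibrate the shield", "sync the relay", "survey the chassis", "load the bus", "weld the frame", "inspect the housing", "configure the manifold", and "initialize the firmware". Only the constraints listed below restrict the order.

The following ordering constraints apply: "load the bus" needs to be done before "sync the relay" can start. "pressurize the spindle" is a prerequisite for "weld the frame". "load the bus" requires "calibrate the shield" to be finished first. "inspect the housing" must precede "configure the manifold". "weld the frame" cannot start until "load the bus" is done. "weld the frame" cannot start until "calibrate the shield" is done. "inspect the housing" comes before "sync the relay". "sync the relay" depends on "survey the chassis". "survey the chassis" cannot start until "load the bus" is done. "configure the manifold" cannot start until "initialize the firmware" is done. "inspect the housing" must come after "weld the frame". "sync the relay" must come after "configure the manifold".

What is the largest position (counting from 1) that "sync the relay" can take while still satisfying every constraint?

9

"sync the relay" has no required successors, so nothing stops it from going last (position 9).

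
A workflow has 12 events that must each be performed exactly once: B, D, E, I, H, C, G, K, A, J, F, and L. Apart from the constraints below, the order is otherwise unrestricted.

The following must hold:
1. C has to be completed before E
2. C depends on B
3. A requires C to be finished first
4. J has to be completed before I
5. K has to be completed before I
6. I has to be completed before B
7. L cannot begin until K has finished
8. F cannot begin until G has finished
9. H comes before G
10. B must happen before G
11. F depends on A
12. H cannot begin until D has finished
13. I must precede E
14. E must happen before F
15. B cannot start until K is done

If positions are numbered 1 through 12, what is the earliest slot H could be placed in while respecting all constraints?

2

The only event forced before H (directly or transitively) is D.
With 1 mandatory predecessor, the earliest H can sit is position 1+1 = 2, and placing just that one first achieves it.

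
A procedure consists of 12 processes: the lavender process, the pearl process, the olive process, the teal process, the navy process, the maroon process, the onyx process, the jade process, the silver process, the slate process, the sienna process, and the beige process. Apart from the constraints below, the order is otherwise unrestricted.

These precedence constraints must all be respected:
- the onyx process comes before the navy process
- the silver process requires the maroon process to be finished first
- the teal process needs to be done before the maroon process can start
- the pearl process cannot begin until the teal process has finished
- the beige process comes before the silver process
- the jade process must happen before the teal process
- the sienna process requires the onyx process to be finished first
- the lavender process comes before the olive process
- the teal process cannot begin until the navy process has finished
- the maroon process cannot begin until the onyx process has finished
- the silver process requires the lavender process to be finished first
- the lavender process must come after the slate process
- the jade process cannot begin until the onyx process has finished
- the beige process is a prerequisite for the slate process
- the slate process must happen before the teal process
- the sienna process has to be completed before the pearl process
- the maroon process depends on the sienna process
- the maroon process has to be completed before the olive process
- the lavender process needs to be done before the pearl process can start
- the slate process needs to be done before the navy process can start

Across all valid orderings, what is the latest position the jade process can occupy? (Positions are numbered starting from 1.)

7

Following every chain forward from the jade process, the processes that must come later are the pearl process, the olive process, the teal process, the maroon process, the silver process — 5 of them.
With 5 mandatory successors out of 12 processes total, the latest slot for the jade process is 12−5 = 7, and it's reachable by doing all non-successors before the jade process.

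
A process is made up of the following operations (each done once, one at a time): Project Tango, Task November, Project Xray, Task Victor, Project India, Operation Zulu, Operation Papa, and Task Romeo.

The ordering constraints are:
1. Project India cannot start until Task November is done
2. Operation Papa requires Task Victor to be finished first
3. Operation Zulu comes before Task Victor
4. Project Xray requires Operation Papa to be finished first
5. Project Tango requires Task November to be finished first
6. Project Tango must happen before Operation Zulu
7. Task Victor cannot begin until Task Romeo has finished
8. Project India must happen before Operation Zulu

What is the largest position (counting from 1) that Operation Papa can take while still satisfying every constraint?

7

Following the constraints forward from Operation Papa, its only required successor is Project Xray.
So at least 1 operation follows Operation Papa, putting Operation Papa no later than position 7. That position is achievable by scheduling everything else first.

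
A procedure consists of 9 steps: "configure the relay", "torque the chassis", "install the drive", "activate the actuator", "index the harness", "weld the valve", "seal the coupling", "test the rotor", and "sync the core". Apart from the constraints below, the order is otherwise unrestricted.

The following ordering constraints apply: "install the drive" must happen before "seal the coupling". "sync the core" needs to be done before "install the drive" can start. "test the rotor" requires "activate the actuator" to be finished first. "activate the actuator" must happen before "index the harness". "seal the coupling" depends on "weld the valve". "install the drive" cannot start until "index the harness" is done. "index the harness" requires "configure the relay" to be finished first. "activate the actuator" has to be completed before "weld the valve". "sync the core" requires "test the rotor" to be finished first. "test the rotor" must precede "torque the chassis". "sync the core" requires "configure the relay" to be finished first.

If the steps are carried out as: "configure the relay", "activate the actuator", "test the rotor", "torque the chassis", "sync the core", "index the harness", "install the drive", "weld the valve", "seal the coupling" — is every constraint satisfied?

Checking each listed constraint against this order: for instance, "activate the actuator" is in position 2 and "weld the valve" in position 8, so that constraint holds — and the remaining constraints check out the same way.

Yes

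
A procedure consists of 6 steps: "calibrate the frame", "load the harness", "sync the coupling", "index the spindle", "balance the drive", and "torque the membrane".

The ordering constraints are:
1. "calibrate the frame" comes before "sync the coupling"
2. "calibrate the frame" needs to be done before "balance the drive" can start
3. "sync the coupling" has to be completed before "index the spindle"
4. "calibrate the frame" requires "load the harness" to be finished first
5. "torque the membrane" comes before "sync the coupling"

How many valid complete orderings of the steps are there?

10

2 steps have no prerequisites ("load the harness", "torque the membrane"), so any of them could come first.
Enumerating by repeatedly choosing an available step (one whose prerequisites are all placed) gives 10 distinct complete orderings.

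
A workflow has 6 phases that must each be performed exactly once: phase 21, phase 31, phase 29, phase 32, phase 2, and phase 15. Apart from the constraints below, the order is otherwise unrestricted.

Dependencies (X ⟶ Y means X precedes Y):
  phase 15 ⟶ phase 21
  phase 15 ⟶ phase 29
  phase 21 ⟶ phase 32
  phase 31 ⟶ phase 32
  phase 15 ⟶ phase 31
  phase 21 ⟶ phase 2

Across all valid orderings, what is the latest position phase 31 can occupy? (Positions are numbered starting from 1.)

5

The only phase forced after phase 31 (directly or by a chain) is phase 32.
So at least 1 phase follows phase 31, putting phase 31 no later than position 5. That position is achievable by scheduling everything else first.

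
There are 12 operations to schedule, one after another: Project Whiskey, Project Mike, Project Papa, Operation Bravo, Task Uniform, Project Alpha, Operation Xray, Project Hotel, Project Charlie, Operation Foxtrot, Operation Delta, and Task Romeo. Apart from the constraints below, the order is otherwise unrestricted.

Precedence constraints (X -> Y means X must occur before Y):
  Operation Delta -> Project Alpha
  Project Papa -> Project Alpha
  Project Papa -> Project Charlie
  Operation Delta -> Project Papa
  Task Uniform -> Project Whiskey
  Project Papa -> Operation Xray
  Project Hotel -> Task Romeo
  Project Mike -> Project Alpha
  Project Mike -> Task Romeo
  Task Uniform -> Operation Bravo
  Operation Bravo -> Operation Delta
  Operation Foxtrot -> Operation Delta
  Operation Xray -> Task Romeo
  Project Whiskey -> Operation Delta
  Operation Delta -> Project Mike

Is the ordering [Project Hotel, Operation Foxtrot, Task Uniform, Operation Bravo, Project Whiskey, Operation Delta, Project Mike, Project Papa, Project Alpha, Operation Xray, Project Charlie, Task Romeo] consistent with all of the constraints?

Yes

Every stated constraint is respected: Project Hotel sits at position 1, ahead of Task Romeo at position 12, and each of the other listed pairs likewise has the predecessor earlier in the sequence.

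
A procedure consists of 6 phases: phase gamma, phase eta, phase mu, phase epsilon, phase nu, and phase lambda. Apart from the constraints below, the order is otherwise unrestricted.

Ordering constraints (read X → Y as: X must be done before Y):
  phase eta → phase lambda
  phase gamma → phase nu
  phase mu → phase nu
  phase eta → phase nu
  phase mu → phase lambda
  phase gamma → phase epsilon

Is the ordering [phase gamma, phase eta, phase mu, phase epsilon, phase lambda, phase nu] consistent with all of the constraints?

Going through the constraints one by one, each required predecessor appears earlier in the sequence than its dependent — e.g. phase gamma (position 1) is before phase nu (position 6), as required.

Yes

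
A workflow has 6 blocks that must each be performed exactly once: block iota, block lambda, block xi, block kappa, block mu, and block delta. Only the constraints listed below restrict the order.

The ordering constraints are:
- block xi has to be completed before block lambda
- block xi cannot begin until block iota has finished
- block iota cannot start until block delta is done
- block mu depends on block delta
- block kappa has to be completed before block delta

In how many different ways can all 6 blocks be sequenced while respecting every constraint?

4

Block kappa is the only block with nothing required before it, so every ordering starts there.
Systematically extending each partial ordering one block at a time and counting, there are 4 complete orderings.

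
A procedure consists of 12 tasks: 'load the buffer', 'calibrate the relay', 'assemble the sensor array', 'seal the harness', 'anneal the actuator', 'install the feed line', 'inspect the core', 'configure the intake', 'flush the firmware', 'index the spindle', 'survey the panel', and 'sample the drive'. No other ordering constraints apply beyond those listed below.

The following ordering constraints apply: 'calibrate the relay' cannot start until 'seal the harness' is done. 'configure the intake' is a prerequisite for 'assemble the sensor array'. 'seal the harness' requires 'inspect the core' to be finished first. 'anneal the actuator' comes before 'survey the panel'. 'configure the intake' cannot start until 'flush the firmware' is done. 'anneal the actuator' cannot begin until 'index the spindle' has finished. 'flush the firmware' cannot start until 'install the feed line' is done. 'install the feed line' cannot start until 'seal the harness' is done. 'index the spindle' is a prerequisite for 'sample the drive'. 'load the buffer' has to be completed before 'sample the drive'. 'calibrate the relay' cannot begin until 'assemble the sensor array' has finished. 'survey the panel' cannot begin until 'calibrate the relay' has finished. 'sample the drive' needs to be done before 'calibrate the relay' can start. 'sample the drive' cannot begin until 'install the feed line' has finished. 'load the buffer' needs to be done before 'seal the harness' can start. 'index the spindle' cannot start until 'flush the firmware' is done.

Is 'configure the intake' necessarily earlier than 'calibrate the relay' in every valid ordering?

Yes

Tracing the constraints gives a chain: 'configure the intake' → 'assemble the sensor array' → 'calibrate the relay'.
That forces 'configure the intake' before 'calibrate the relay' in every valid schedule.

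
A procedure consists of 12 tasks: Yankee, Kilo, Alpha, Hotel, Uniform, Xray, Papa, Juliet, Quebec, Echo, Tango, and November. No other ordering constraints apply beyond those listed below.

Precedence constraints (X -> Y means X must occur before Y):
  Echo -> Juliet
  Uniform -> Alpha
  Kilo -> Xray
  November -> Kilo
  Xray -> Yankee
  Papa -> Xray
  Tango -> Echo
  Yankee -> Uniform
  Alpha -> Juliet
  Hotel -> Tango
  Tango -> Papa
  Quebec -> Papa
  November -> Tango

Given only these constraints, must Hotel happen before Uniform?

Yes

There is a constraint chain Hotel → Tango → Papa → Xray → Yankee → Uniform.
That forces Hotel before Uniform in every valid schedule.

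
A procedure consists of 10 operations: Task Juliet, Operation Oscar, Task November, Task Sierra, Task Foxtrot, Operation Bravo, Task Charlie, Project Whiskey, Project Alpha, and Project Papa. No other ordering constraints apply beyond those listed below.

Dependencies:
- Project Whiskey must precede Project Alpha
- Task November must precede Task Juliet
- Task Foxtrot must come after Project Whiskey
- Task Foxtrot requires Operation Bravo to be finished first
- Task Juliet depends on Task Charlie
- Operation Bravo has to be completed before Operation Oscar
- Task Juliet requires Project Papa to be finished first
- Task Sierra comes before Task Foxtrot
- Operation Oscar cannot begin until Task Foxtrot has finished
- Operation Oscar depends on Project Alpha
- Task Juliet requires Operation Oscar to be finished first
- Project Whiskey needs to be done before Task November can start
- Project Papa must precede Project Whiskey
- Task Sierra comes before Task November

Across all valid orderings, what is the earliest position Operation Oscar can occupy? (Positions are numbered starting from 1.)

The operations that are forced before Operation Oscar, directly or transitively, are Task Sierra, Task Foxtrot, Operation Bravo, Project Whiskey, Project Alpha, Project Papa. That's 6 operations.
So at minimum 6 operations come before Operation Oscar, putting Operation Oscar no earlier than position 7. That position is achievable by scheduling exactly those predecessors first.

7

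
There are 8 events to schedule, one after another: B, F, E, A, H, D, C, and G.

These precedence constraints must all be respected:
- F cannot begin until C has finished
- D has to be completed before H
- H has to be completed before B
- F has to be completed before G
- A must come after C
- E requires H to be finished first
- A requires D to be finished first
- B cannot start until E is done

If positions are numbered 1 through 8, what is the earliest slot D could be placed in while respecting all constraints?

No constraint forces any other event before D, so it can be placed first.

1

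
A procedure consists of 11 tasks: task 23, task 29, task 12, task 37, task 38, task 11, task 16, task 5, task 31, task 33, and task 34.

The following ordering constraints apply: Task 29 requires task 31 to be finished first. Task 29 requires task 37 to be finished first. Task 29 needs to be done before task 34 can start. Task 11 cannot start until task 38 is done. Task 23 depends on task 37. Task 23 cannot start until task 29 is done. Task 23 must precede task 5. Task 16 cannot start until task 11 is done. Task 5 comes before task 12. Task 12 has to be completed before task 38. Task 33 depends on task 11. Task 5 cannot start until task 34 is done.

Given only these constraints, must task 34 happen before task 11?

Yes

Chaining the stated constraints: task 34 → task 5 → task 12 → task 38 → task 11.
Hence task 34 necessarily comes before task 11.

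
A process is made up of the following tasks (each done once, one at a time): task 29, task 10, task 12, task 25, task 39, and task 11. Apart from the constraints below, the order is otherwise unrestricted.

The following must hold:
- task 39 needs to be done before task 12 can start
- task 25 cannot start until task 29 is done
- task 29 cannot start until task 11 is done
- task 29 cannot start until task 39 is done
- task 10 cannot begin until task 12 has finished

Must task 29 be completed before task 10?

No

No chain of constraints connects task 29 to task 10 in either direction.
There exist valid orderings with task 10 before task 29, so task 29 is not required to come first.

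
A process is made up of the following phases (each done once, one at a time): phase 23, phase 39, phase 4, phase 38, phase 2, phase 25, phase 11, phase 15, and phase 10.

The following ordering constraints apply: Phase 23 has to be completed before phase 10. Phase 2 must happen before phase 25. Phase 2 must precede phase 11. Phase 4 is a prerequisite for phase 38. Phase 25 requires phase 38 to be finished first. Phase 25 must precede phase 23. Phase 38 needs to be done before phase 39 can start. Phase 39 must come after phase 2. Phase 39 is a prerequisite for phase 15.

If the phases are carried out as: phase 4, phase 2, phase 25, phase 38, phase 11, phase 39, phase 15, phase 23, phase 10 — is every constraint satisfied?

Here phase 38 comes after phase 25.
That contradicts the constraint that phase 38 must precede phase 25.

No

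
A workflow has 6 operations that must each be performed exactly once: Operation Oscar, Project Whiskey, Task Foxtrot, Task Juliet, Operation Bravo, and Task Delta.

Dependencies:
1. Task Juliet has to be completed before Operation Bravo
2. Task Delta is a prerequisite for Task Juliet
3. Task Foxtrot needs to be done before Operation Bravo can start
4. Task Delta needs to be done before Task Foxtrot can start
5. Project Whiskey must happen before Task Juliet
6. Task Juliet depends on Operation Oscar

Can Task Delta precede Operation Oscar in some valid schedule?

Yes

The constraints leave Task Delta and Operation Oscar unordered relative to each other; nothing requires Operation Oscar earlier.
So a valid ordering placing Task Delta earlier than Operation Oscar exists.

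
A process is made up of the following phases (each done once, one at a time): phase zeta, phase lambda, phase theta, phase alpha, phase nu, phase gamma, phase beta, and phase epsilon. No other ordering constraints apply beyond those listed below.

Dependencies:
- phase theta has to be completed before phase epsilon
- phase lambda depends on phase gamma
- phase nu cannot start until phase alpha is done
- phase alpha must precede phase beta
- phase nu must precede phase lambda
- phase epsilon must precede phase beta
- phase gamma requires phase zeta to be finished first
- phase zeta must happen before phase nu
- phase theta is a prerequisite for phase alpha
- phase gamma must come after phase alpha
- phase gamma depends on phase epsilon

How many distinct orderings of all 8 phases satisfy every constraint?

The phases with no prerequisites are phase zeta, phase theta; any of them can be placed first.
Enumerating by repeatedly choosing an available phase (one whose prerequisites are all placed) gives 77 distinct complete orderings.

77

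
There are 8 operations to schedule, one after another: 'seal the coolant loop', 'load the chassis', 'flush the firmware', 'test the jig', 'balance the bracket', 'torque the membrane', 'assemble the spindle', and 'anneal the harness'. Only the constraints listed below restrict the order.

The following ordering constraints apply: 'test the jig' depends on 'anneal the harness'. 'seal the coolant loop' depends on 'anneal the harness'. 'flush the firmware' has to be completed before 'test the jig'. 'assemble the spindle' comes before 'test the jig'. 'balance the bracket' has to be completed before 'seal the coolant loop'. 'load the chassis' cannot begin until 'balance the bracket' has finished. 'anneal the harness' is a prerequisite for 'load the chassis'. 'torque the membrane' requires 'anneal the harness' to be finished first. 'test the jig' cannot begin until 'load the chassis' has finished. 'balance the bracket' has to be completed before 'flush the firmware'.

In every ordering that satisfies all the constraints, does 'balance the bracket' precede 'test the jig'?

Yes

Following the dependencies: 'balance the bracket' → 'load the chassis' → 'test the jig'.
That forces 'balance the bracket' before 'test the jig' in every valid schedule.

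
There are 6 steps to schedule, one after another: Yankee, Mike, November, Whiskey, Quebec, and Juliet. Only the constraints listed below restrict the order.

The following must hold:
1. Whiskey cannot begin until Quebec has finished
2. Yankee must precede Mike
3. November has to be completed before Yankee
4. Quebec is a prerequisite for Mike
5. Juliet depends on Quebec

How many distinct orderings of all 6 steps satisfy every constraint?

2 steps have no prerequisites (November, Quebec), so any of them could come first.
Enumerating by repeatedly choosing an available step (one whose prerequisites are all placed) gives 38 distinct complete orderings.

38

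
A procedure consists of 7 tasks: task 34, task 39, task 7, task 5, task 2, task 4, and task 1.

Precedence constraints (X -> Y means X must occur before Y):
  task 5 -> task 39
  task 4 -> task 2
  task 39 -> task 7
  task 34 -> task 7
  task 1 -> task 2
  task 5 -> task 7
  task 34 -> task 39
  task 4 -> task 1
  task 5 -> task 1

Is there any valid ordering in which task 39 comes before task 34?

Following task 34 → task 39, task 34 must precede task 39 in every valid ordering.
So no valid ordering can have task 39 before task 34.

No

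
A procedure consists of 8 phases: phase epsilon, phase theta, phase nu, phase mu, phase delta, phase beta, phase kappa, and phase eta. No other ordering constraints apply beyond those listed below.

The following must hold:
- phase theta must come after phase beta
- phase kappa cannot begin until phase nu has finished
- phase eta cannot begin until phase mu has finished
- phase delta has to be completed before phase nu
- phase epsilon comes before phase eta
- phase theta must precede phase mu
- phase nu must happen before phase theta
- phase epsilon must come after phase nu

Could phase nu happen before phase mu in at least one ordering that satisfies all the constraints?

Phase nu is actually forced before phase mu by the constraints, so certainly some valid ordering has phase nu first.

Yes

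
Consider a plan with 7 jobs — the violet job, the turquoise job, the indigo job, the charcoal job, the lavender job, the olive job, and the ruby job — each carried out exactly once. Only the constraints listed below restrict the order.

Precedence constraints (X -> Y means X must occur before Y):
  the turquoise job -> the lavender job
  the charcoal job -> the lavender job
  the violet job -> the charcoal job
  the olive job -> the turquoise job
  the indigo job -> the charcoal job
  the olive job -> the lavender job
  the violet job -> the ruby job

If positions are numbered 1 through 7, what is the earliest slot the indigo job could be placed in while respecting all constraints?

1

Nothing is required before the indigo job; it can be the very first job.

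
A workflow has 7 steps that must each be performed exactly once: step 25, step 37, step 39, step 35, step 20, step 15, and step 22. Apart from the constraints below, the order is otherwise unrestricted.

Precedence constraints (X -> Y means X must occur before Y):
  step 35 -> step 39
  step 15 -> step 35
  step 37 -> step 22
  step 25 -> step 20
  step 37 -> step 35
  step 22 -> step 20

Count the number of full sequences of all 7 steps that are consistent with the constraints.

The steps with no prerequisites are step 25, step 37, step 15; any of them can be placed first.
Enumerating by repeatedly choosing an available step (one whose prerequisites are all placed) gives 82 distinct complete orderings.

82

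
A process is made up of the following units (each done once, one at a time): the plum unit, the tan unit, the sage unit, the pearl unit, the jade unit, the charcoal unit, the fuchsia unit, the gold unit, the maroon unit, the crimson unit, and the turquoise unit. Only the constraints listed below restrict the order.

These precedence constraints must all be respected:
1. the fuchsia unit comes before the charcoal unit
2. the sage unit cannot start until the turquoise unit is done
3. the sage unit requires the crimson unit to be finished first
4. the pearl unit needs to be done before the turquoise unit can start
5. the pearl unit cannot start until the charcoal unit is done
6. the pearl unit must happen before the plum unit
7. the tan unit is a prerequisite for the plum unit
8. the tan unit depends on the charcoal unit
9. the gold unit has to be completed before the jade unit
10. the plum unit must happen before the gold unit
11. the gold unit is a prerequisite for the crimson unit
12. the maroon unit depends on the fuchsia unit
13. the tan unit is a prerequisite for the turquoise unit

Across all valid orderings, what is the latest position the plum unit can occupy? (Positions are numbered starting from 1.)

7

Every unit that must follow the plum unit has to come after it. Tracing all chains starting from the plum unit, those units are: the sage unit, the jade unit, the gold unit, the crimson unit — 4 in total.
So at least 4 units follow the plum unit, putting the plum unit no later than position 7. That position is achievable by scheduling everything else first.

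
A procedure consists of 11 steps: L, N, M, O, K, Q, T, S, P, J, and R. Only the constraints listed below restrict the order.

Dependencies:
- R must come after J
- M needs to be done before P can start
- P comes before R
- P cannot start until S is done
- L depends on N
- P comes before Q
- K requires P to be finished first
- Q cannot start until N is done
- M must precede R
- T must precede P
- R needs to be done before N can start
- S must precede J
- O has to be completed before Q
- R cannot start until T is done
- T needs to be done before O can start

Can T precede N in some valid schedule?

Yes

Every valid ordering already has T before N (the constraints require it), so in particular at least one does.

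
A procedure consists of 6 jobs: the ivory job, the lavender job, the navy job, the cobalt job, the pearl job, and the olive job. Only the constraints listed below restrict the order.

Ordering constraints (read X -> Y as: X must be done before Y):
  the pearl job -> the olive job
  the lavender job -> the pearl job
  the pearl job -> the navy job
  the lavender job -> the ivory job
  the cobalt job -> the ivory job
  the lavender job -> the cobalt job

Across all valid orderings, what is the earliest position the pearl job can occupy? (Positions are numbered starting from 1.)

Working backwards through the constraints from the pearl job, its only required predecessor is the lavender job.
With 1 mandatory predecessor, the earliest the pearl job can sit is position 1+1 = 2, and placing just that one first achieves it.

2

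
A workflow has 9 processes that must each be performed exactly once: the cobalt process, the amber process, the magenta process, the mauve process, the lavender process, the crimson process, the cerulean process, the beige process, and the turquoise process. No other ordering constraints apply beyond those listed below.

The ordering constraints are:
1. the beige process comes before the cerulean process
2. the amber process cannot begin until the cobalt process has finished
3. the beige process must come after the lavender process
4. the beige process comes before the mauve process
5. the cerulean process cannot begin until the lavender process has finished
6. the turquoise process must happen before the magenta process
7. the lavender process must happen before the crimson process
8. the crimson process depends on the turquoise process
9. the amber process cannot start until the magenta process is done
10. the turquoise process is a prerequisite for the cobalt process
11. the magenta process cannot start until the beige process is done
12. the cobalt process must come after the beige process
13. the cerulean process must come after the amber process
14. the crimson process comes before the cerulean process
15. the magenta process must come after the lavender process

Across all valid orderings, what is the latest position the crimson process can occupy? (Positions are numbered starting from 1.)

8

The only process forced after the crimson process (directly or by a chain) is the cerulean process.
With 1 mandatory successor out of 9 processes total, the latest slot for the crimson process is 9−1 = 8, and it's reachable by doing all non-successors before the crimson process.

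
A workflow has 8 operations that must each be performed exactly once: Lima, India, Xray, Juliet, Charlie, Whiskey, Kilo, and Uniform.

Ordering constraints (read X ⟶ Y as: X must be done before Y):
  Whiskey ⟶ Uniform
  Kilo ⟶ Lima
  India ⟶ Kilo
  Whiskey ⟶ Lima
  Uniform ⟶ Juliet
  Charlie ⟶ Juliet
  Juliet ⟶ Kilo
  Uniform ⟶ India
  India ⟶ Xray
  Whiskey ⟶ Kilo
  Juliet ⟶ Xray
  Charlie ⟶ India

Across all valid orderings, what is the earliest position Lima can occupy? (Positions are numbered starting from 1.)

Every operation that must precede Lima has to come before it. Tracing all chains that end at Lima, those operations are: India, Juliet, Charlie, Whiskey, Kilo, Uniform — 6 in total.
With 6 mandatory predecessors, the earliest Lima can sit is position 6+1 = 7, and placing just those 6 first achieves it.

7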